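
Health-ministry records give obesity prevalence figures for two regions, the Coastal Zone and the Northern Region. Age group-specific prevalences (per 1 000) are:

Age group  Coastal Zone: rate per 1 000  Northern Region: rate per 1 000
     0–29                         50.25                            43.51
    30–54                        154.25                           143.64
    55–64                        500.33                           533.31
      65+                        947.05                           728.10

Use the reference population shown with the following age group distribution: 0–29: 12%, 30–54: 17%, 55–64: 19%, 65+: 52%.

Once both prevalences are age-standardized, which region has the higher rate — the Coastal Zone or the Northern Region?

Standard weights: 0.12, 0.17, 0.19, 0.52.
The Coastal Zone: 0.1200×50.25 + 0.1700×154.25 + 0.1900×500.33 + 0.5200×947.05 = 619.7812 per 1 000.
The Northern Region: 0.1200×43.51 + 0.1700×143.64 + 0.1900×533.31 + 0.5200×728.10 = 509.5809 per 1 000.

Coastal Zone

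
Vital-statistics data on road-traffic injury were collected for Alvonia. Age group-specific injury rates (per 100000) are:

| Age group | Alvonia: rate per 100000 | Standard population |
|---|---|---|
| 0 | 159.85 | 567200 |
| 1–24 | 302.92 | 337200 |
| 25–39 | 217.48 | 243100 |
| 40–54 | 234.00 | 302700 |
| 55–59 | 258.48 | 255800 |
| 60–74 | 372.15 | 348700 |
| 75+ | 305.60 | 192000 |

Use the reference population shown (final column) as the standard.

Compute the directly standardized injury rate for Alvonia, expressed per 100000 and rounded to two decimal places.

Standard total = 2246700; weights = 0.2525, 0.1501, 0.1082, 0.1347, 0.1139, 0.1552, 0.0855.
Standardized rate: 0.2525×159.85 + 0.1501×302.92 + 0.1082×217.48 + 0.1347×234.00 + 0.1139×258.48 + 0.1552×372.15 + 0.0855×305.60 = 254.1843 per 100000.

254.18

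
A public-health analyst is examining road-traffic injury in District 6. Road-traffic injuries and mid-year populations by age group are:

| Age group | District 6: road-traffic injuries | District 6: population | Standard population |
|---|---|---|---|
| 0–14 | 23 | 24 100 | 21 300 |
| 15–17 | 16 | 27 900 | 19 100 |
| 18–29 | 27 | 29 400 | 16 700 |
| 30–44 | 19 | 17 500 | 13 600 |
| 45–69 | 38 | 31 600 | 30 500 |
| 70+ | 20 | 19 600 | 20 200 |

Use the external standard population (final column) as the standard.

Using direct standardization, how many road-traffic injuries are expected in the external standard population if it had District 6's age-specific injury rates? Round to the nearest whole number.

Age-specific rates per 100 000 for District 6: 95.44, 57.35, 91.84, 108.57, 120.25, 102.04.
Expected road-traffic injuries = Σ (standard pop × age-specific rate ÷ 100 000)
= 21 300×95.44/100 000 + 19 100×57.35/100 000 + 16 700×91.84/100 000 + 13 600×108.57/100 000 + 30 500×120.25/100 000 + 20 200×102.04/100 000
= 20.33 + 10.95 + 15.34 + 14.77 + 36.68 + 20.61 = 118.67.

119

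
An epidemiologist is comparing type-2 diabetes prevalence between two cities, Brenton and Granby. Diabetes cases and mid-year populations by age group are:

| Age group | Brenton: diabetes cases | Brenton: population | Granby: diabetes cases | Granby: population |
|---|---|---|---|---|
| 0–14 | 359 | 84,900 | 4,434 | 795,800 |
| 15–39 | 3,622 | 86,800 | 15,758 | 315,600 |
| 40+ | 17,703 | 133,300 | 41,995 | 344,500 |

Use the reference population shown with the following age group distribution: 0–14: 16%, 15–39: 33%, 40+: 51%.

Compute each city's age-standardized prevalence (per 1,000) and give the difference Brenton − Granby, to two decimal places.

Age-specific rates per 1,000 for Brenton: 4.229, 41.728, 132.806.
For Granby: 5.572, 49.930, 121.901.
Standard weights: 0.16, 0.33, 0.51.
Brenton: 0.1600×4.229 + 0.3300×41.728 + 0.5100×132.806 = 82.1777 per 1,000.
Granby: 0.1600×5.572 + 0.3300×49.930 + 0.5100×121.901 = 79.5381 per 1,000.
Difference = 82.1777 − 79.5381 = 2.6396.

2.64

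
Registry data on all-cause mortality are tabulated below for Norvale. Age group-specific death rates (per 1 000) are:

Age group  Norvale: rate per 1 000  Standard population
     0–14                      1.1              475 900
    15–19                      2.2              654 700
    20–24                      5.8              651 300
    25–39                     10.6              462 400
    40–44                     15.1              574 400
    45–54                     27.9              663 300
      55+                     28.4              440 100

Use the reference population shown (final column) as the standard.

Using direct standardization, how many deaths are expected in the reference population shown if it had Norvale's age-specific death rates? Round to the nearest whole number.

Expected deaths = Σ (standard pop × age-specific rate ÷ 1 000)
= 475 900×1.1/1 000 + 654 700×2.2/1 000 + 651 300×5.8/1 000 + 462 400×10.6/1 000 + 574 400×15.1/1 000 + 663 300×27.9/1 000 + 440 100×28.4/1 000
= 523.49 + 1440.34 + 3777.54 + 4901.44 + 8673.44 + 18506.07 + 12498.84 = 50321.16.

50321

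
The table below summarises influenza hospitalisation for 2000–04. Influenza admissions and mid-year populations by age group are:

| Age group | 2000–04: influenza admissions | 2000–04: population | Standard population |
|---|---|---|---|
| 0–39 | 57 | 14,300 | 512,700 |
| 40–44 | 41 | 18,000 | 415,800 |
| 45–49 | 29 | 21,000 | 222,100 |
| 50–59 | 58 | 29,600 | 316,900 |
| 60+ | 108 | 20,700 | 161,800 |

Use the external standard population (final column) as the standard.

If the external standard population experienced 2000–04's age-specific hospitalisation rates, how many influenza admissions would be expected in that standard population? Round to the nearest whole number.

Age-specific rates per 100,000 for 2000–04: 398.60, 227.78, 138.10, 195.95, 521.74.
Expected influenza admissions = Σ (standard pop × age-specific rate ÷ 100,000)
= 512,700×398.60/100,000 + 415,800×227.78/100,000 + 222,100×138.10/100,000 + 316,900×195.95/100,000 + 161,800×521.74/100,000
= 2043.63 + 947.10 + 306.71 + 620.95 + 844.17 = 4762.57.

4763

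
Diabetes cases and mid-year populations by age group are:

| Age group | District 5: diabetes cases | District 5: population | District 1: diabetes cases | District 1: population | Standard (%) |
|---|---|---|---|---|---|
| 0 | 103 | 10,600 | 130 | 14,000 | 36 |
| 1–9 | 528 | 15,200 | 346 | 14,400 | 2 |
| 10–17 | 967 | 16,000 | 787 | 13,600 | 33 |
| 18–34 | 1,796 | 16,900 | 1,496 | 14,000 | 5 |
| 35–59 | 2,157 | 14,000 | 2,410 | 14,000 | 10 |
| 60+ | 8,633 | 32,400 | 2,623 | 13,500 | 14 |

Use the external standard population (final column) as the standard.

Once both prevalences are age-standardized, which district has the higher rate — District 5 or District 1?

District 5

Age-specific rates per 1,000 for District 5: 9.717, 34.737, 60.438, 106.272, 154.071, 266.451.
For District 1: 9.286, 24.028, 57.868, 106.857, 172.143, 194.296.
Standard weights: 0.36, 0.02, 0.33, 0.05, 0.10, 0.14.
District 5: 0.3600×9.717 + 0.0200×34.737 + 0.3300×60.438 + 0.0500×106.272 + 0.1000×154.071 + 0.1400×266.451 = 82.1611 per 1,000.
District 1: 0.3600×9.286 + 0.0200×24.028 + 0.3300×57.868 + 0.0500×106.857 + 0.1000×172.143 + 0.1400×194.296 = 72.6784 per 1,000.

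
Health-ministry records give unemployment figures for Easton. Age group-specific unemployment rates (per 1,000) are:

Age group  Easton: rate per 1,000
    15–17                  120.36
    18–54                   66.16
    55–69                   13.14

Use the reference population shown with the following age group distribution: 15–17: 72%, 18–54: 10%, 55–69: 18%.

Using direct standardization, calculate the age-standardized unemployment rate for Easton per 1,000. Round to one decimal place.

Standard weights: 0.72, 0.10, 0.18.
Standardized rate: 0.7200×120.36 + 0.1000×66.16 + 0.1800×13.14 = 95.6404 per 1,000.

95.6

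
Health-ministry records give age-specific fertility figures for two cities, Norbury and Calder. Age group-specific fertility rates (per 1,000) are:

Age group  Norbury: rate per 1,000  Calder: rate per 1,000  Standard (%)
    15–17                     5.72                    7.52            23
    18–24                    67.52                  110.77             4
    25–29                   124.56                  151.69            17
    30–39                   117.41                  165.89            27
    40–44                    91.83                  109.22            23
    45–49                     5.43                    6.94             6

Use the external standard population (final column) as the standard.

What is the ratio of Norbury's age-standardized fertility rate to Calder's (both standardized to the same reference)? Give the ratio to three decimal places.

0.766

Standard weights: 0.23, 0.04, 0.17, 0.27, 0.23, 0.06.
Norbury: 0.2300×5.72 + 0.0400×67.52 + 0.1700×124.56 + 0.2700×117.41 + 0.2300×91.83 + 0.0600×5.43 = 78.3390 per 1,000.
Calder: 0.2300×7.52 + 0.0400×110.77 + 0.1700×151.69 + 0.2700×165.89 + 0.2300×109.22 + 0.0600×6.94 = 102.2750 per 1,000.
Ratio = 78.3390 ÷ 102.2750 = 0.76596.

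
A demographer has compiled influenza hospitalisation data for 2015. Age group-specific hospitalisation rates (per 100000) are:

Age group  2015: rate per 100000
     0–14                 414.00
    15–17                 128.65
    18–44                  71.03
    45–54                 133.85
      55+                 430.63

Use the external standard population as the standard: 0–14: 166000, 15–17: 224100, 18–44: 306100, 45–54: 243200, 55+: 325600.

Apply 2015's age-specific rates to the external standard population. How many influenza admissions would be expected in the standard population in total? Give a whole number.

2921

Expected influenza admissions = Σ (standard pop × age-specific rate ÷ 100000)
= 166000×414.00/100000 + 224100×128.65/100000 + 306100×71.03/100000 + 243200×133.85/100000 + 325600×430.63/100000
= 687.24 + 288.30 + 217.42 + 325.52 + 1402.13 = 2920.62.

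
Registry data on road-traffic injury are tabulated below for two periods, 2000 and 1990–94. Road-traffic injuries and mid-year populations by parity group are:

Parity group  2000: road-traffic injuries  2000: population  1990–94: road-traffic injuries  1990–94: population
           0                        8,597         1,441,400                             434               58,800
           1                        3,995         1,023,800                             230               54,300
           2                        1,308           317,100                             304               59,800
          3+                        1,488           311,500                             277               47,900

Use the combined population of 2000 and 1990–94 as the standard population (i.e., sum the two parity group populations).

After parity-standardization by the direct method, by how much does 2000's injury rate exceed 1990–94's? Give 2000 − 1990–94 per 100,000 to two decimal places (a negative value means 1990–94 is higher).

Parity-specific rates per 100,000 for 2000: 596.43, 390.21, 412.49, 477.69.
For 1990–94: 738.10, 423.57, 508.36, 578.29.
Combined standard total = 3,314,600; weights = 0.4526, 0.3253, 0.1137, 0.1084.
2000: 0.4526×596.43 + 0.3253×390.21 + 0.1137×412.49 + 0.1084×477.69 = 495.5672 per 100,000.
1990–94: 0.4526×738.10 + 0.3253×423.57 + 0.1137×508.36 + 0.1084×578.29 = 592.3437 per 100,000.
Difference = 495.5672 − 592.3437 = -96.7765.

-96.78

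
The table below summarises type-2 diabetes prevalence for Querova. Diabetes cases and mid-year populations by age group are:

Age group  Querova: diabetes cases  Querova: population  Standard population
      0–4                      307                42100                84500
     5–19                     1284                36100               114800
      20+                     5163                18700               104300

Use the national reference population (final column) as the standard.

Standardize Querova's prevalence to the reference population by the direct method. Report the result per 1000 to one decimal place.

Age-specific rates per 1000 for Querova: 7.292, 35.568, 276.096.
Standard total = 303600; weights = 0.2783, 0.3781, 0.3435.
Standardized rate: 0.2783×7.292 + 0.3781×35.568 + 0.3435×276.096 = 110.3301 per 1000.

110.3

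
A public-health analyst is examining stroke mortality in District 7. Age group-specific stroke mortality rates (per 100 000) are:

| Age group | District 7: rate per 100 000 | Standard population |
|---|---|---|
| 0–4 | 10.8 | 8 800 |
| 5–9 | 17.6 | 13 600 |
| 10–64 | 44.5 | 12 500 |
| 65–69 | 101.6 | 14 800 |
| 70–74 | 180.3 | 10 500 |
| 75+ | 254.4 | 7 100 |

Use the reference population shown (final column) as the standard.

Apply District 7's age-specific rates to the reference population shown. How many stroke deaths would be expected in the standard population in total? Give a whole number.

61

Expected stroke deaths = Σ (standard pop × age-specific rate ÷ 100 000)
= 8 800×10.8/100 000 + 13 600×17.6/100 000 + 12 500×44.5/100 000 + 14 800×101.6/100 000 + 10 500×180.3/100 000 + 7 100×254.4/100 000
= 0.95 + 2.39 + 5.56 + 15.04 + 18.93 + 18.06 = 60.94.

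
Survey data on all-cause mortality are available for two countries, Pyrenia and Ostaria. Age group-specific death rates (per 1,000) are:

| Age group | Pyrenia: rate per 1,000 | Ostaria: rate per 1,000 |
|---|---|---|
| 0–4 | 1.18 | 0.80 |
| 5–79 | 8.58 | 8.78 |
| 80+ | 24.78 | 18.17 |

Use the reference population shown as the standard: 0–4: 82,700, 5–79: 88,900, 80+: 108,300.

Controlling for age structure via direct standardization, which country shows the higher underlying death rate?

Standard total = 279,900; weights = 0.2955, 0.3176, 0.3869.
Pyrenia: 0.2955×1.18 + 0.3176×8.58 + 0.3869×24.78 = 12.6617 per 1,000.
Ostaria: 0.2955×0.80 + 0.3176×8.78 + 0.3869×18.17 = 10.0554 per 1,000.

Pyrenia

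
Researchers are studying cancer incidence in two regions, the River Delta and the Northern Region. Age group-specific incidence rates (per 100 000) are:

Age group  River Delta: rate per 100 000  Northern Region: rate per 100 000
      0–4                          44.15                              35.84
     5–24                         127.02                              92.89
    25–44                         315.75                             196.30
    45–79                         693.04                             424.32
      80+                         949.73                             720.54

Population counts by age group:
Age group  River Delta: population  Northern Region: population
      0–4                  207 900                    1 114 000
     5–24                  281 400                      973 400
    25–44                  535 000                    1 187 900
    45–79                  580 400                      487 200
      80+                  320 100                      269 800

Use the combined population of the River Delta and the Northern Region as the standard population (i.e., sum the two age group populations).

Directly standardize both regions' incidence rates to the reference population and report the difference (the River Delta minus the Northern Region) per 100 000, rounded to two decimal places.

Combined standard total = 5 957 100; weights = 0.2219, 0.2106, 0.2892, 0.1792, 0.0990.
The River Delta: 0.2219×44.15 + 0.2106×127.02 + 0.2892×315.75 + 0.1792×693.04 + 0.0990×949.73 = 346.1227 per 100 000.
The Northern Region: 0.2219×35.84 + 0.2106×92.89 + 0.2892×196.30 + 0.1792×424.32 + 0.0990×720.54 = 231.6884 per 100 000.
Difference = 346.1227 − 231.6884 = 114.4343.

114.43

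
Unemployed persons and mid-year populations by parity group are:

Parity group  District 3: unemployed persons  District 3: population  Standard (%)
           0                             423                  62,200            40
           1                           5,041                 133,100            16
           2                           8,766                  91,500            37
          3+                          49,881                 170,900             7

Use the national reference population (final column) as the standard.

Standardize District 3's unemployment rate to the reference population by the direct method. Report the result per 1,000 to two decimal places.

64.66

Parity-specific rates per 1,000 for District 3: 6.801, 37.874, 95.803, 291.872.
Standard weights: 0.40, 0.16, 0.37, 0.07.
Standardized rate: 0.4000×6.801 + 0.1600×37.874 + 0.3700×95.803 + 0.0700×291.872 = 64.6583 per 1,000.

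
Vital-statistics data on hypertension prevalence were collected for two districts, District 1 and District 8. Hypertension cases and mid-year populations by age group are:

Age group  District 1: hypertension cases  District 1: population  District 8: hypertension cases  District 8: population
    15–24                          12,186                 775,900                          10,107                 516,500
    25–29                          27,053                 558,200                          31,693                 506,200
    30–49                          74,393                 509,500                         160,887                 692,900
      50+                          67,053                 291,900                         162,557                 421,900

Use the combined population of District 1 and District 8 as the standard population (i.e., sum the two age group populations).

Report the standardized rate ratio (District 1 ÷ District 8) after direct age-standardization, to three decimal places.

Age-specific rates per 1,000 for District 1: 15.706, 48.465, 146.012, 229.712.
For District 8: 19.568, 62.610, 232.194, 385.297.
Combined standard total = 4,273,000; weights = 0.3025, 0.2491, 0.2814, 0.1670.
District 1: 0.3025×15.706 + 0.2491×48.465 + 0.2814×146.012 + 0.1670×229.712 = 96.2829 per 1,000.
District 8: 0.3025×19.568 + 0.2491×62.610 + 0.2814×232.194 + 0.1670×385.297 = 151.2162 per 1,000.
Ratio = 96.2829 ÷ 151.2162 = 0.63672.

0.637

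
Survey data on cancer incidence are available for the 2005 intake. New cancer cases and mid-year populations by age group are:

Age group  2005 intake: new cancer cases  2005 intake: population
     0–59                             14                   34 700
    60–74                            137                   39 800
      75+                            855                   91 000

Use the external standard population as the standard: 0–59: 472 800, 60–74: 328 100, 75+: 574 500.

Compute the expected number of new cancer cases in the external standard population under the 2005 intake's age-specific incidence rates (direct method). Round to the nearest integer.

Age-specific rates per 100 000 for the 2005 intake: 40.35, 344.22, 939.56.
Expected new cancer cases = Σ (standard pop × age-specific rate ÷ 100 000)
= 472 800×40.35/100 000 + 328 100×344.22/100 000 + 574 500×939.56/100 000
= 190.76 + 1129.39 + 5397.77 = 6717.92.

6718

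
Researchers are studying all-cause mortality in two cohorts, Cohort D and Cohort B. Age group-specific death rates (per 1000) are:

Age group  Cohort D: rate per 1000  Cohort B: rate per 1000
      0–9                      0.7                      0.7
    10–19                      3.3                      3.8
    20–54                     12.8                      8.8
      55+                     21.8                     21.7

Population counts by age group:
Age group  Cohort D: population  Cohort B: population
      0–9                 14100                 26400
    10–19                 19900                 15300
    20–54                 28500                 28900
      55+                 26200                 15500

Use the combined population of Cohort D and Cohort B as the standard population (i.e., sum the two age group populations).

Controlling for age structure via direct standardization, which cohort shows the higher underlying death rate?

Cohort D

Combined standard total = 174800; weights = 0.2317, 0.2014, 0.3284, 0.2386.
Cohort D: 0.2317×0.7 + 0.2014×3.3 + 0.3284×12.8 + 0.2386×21.8 = 10.2305 per 1000.
Cohort B: 0.2317×0.7 + 0.2014×3.8 + 0.3284×8.8 + 0.2386×21.7 = 8.9938 per 1000.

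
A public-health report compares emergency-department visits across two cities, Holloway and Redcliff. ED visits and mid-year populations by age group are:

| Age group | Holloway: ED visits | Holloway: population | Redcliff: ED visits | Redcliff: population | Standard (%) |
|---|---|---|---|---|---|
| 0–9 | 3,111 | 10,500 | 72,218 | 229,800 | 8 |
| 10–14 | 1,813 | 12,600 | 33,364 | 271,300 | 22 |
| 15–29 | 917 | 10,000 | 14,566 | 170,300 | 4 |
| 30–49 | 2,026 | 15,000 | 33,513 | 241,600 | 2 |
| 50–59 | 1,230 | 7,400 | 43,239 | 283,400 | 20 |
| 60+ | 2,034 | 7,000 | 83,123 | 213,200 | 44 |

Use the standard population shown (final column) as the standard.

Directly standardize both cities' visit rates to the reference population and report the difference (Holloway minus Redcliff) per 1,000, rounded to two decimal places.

Age-specific rates per 1,000 for Holloway: 296.286, 143.889, 91.700, 135.067, 166.216, 290.571.
For Redcliff: 314.265, 122.978, 85.531, 138.713, 152.572, 389.883.
Standard weights: 0.08, 0.22, 0.04, 0.02, 0.20, 0.44.
Holloway: 0.0800×296.286 + 0.2200×143.889 + 0.0400×91.700 + 0.0200×135.067 + 0.2000×166.216 + 0.4400×290.571 = 222.8224 per 1,000.
Redcliff: 0.0800×314.265 + 0.2200×122.978 + 0.0400×85.531 + 0.0200×138.713 + 0.2000×152.572 + 0.4400×389.883 = 260.4548 per 1,000.
Difference = 222.8224 − 260.4548 = -37.6323.

-37.63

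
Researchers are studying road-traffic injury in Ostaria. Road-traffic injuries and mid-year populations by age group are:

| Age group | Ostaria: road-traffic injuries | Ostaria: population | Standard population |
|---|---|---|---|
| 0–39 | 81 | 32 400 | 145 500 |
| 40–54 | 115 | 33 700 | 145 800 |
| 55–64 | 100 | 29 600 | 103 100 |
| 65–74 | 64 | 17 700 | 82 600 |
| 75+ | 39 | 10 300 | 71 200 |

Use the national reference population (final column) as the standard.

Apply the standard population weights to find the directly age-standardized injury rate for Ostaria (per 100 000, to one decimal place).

Age-specific rates per 100 000 for Ostaria: 250.00, 341.25, 337.84, 361.58, 378.64.
Standard total = 548 200; weights = 0.2654, 0.2660, 0.1881, 0.1507, 0.1299.
Standardized rate: 0.2654×250.00 + 0.2660×341.25 + 0.1881×337.84 + 0.1507×361.58 + 0.1299×378.64 = 324.3081 per 100 000.

324.3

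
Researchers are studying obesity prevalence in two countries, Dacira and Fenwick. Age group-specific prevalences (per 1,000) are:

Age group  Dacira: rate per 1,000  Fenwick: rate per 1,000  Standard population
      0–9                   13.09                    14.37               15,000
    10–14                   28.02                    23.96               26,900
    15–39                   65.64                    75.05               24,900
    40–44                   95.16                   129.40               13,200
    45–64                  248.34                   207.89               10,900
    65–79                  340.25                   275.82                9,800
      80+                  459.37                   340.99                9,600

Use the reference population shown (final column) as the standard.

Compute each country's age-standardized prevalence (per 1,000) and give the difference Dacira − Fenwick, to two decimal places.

14.62

Standard total = 110,300; weights = 0.1360, 0.2439, 0.2257, 0.1197, 0.0988, 0.0888, 0.0870.
Dacira: 0.1360×13.09 + 0.2439×28.02 + 0.2257×65.64 + 0.1197×95.16 + 0.0988×248.34 + 0.0888×340.25 + 0.0870×459.37 = 129.5734 per 1,000.
Fenwick: 0.1360×14.37 + 0.2439×23.96 + 0.2257×75.05 + 0.1197×129.40 + 0.0988×207.89 + 0.0888×275.82 + 0.0870×340.99 = 114.9541 per 1,000.
Difference = 129.5734 − 114.9541 = 14.6193.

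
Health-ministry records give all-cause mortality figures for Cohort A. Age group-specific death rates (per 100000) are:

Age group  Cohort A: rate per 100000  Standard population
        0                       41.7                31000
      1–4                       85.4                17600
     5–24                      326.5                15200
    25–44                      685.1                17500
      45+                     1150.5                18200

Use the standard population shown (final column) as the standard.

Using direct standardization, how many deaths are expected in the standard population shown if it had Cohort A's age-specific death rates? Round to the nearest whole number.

407

Expected deaths = Σ (standard pop × age-specific rate ÷ 100000)
= 31000×41.7/100000 + 17600×85.4/100000 + 15200×326.5/100000 + 17500×685.1/100000 + 18200×1150.5/100000
= 12.93 + 15.03 + 49.63 + 119.89 + 209.39 = 406.87.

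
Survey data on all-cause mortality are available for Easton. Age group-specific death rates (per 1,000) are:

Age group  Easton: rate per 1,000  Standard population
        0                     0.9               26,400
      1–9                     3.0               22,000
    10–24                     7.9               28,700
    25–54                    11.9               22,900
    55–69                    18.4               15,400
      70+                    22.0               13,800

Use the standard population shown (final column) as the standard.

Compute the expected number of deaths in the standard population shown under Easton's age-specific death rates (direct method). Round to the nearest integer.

Expected deaths = Σ (standard pop × age-specific rate ÷ 1,000)
= 26,400×0.9/1,000 + 22,000×3.0/1,000 + 28,700×7.9/1,000 + 22,900×11.9/1,000 + 15,400×18.4/1,000 + 13,800×22.0/1,000
= 23.76 + 66.00 + 226.73 + 272.51 + 283.36 + 303.60 = 1175.96.

1176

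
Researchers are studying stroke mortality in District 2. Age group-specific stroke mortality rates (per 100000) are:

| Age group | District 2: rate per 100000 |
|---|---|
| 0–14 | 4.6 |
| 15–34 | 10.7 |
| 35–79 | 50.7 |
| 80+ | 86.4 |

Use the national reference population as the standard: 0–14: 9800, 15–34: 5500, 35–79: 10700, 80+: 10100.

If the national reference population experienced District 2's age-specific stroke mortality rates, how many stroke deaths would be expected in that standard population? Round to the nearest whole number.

Expected stroke deaths = Σ (standard pop × age-specific rate ÷ 100000)
= 9800×4.6/100000 + 5500×10.7/100000 + 10700×50.7/100000 + 10100×86.4/100000
= 0.45 + 0.59 + 5.42 + 8.73 = 15.19.

15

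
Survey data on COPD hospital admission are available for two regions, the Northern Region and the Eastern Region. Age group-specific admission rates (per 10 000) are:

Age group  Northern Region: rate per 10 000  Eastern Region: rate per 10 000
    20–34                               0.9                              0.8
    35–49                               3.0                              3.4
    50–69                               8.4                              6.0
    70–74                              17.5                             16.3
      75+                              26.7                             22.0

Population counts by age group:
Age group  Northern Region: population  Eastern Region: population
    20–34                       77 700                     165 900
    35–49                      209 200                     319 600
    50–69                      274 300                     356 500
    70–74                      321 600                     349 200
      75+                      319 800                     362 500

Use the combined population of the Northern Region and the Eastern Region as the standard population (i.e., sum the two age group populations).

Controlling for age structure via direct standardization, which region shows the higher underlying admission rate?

Combined standard total = 2 756 300; weights = 0.0884, 0.1919, 0.2289, 0.2434, 0.2475.
The Northern Region: 0.0884×0.9 + 0.1919×3.0 + 0.2289×8.4 + 0.2434×17.5 + 0.2475×26.7 = 13.4458 per 10 000.
The Eastern Region: 0.0884×0.8 + 0.1919×3.4 + 0.2289×6.0 + 0.2434×16.3 + 0.2475×22.0 = 11.5090 per 10 000.

Northern Region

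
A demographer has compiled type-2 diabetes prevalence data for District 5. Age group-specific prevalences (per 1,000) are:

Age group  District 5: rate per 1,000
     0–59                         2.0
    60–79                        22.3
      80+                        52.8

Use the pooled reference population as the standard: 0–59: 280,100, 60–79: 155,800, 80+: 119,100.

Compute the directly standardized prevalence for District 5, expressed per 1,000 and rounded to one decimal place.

18.6

Standard total = 555,000; weights = 0.5047, 0.2807, 0.2146.
Standardized rate: 0.5047×2.0 + 0.2807×22.3 + 0.2146×52.8 = 18.6000 per 1,000.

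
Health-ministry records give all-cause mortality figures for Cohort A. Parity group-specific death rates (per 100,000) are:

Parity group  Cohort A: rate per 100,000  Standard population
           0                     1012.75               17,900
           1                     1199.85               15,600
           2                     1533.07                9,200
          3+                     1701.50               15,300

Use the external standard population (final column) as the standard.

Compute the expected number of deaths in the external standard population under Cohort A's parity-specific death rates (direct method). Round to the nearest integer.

Expected deaths = Σ (standard pop × parity-specific rate ÷ 100,000)
= 17,900×1012.75/100,000 + 15,600×1199.85/100,000 + 9,200×1533.07/100,000 + 15,300×1701.50/100,000
= 181.28 + 187.18 + 141.04 + 260.33 = 769.83.

770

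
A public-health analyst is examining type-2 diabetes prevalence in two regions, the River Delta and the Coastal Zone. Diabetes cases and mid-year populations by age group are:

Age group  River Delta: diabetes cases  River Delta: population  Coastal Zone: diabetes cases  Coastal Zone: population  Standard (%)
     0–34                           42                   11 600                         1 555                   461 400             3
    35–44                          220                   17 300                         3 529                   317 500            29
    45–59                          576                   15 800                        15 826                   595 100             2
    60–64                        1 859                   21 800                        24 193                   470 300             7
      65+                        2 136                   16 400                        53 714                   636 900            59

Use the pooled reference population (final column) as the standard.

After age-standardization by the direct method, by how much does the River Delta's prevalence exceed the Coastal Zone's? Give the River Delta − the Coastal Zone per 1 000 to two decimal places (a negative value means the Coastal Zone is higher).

Age-specific rates per 1 000 for the River Delta: 3.621, 12.717, 36.456, 85.275, 130.244.
For the Coastal Zone: 3.370, 11.115, 26.594, 51.442, 84.337.
Standard weights: 0.03, 0.29, 0.02, 0.07, 0.59.
The River Delta: 0.0300×3.621 + 0.2900×12.717 + 0.0200×36.456 + 0.0700×85.275 + 0.5900×130.244 = 87.3388 per 1 000.
The Coastal Zone: 0.0300×3.370 + 0.2900×11.115 + 0.0200×26.594 + 0.0700×51.442 + 0.5900×84.337 = 57.2158 per 1 000.
Difference = 87.3388 − 57.2158 = 30.1229.

30.12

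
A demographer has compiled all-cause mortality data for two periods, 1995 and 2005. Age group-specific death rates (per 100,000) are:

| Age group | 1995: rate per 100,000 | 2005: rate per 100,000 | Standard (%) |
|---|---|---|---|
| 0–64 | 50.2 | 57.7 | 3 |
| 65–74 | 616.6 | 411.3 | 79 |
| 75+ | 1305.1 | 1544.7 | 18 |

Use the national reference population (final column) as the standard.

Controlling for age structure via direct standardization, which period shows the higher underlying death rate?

1995

Standard weights: 0.03, 0.79, 0.18.
1995: 0.0300×50.2 + 0.7900×616.6 + 0.1800×1305.1 = 723.5380 per 100,000.
2005: 0.0300×57.7 + 0.7900×411.3 + 0.1800×1544.7 = 604.7040 per 100,000.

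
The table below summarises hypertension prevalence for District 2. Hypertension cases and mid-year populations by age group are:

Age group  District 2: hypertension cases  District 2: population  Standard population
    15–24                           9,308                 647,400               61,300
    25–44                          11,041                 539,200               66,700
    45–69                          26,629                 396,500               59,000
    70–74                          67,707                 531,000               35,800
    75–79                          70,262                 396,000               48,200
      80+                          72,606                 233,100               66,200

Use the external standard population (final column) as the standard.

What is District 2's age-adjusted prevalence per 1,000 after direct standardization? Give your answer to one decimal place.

Age-specific rates per 1,000 for District 2: 14.378, 20.477, 67.160, 127.508, 177.429, 311.480.
Standard total = 337,200; weights = 0.1818, 0.1978, 0.1750, 0.1062, 0.1429, 0.1963.
Standardized rate: 0.1818×14.378 + 0.1978×20.477 + 0.1750×67.160 + 0.1062×127.508 + 0.1429×177.429 + 0.1963×311.480 = 118.4652 per 1,000.

118.5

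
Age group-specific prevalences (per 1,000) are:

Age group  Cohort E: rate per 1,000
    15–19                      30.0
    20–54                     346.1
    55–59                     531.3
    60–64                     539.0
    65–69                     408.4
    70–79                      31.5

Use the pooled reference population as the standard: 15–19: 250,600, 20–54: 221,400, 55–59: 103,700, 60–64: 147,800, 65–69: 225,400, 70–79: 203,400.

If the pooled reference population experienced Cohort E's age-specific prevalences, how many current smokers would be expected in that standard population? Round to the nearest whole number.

317365

Expected current smokers = Σ (standard pop × age-specific rate ÷ 1,000)
= 250,600×30.0/1,000 + 221,400×346.1/1,000 + 103,700×531.3/1,000 + 147,800×539.0/1,000 + 225,400×408.4/1,000 + 203,400×31.5/1,000
= 7518.00 + 76626.54 + 55095.81 + 79664.20 + 92053.36 + 6407.10 = 317365.01.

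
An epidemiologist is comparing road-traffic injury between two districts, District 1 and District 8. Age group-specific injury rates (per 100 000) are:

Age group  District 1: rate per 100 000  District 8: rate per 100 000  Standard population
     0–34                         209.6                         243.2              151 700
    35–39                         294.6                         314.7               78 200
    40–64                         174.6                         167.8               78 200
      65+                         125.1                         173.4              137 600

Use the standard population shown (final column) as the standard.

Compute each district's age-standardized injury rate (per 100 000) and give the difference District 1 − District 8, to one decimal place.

-28.7

Standard total = 445 700; weights = 0.3404, 0.1755, 0.1755, 0.3087.
District 1: 0.3404×209.6 + 0.1755×294.6 + 0.1755×174.6 + 0.3087×125.1 = 192.2852 per 100 000.
District 8: 0.3404×243.2 + 0.1755×314.7 + 0.1755×167.8 + 0.3087×173.4 = 220.9665 per 100 000.
Difference = 192.2852 − 220.9665 = -28.6813.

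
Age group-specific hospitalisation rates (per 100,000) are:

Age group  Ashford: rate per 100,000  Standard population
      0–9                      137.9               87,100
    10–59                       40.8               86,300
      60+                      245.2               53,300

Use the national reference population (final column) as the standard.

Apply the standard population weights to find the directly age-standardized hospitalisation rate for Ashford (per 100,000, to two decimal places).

126.16

Standard total = 226,700; weights = 0.3842, 0.3807, 0.2351.
Standardized rate: 0.3842×137.9 + 0.3807×40.8 + 0.2351×245.2 = 126.1636 per 100,000.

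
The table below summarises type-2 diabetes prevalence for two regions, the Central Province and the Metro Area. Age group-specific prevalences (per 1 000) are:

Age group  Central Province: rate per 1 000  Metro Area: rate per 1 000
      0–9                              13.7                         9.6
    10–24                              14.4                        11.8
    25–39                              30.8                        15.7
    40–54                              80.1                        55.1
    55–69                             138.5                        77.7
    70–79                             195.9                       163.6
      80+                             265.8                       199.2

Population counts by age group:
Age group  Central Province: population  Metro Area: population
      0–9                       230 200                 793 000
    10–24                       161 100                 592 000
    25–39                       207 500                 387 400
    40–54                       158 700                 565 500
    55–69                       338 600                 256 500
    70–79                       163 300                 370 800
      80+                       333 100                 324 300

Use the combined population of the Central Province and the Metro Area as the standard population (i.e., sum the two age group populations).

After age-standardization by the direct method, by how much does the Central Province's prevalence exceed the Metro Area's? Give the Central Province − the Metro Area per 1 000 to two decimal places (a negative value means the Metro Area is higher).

Combined standard total = 4 882 000; weights = 0.2096, 0.1543, 0.1219, 0.1483, 0.1219, 0.1094, 0.1347.
The Central Province: 0.2096×13.7 + 0.1543×14.4 + 0.1219×30.8 + 0.1483×80.1 + 0.1219×138.5 + 0.1094×195.9 + 0.1347×265.8 = 94.8346 per 1 000.
The Metro Area: 0.2096×9.6 + 0.1543×11.8 + 0.1219×15.7 + 0.1483×55.1 + 0.1219×77.7 + 0.1094×163.6 + 0.1347×199.2 = 68.1124 per 1 000.
Difference = 94.8346 − 68.1124 = 26.7221.

26.72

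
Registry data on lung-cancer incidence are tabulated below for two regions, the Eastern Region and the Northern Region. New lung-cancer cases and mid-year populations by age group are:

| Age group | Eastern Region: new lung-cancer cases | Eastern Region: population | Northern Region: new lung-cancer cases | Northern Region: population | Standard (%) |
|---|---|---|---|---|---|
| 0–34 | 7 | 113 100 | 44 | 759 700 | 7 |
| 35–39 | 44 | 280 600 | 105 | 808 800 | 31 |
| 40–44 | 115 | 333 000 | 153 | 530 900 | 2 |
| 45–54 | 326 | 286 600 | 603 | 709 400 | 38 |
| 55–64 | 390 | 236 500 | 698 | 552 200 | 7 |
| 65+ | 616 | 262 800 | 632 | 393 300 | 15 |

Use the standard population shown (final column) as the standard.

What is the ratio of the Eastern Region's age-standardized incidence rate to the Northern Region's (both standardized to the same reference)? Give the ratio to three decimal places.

Age-specific rates per 100 000 for the Eastern Region: 6.19, 15.68, 34.53, 113.75, 164.90, 234.40.
For the Northern Region: 5.79, 12.98, 28.82, 85.00, 126.40, 160.69.
Standard weights: 0.07, 0.31, 0.02, 0.38, 0.07, 0.15.
The Eastern Region: 0.0700×6.19 + 0.3100×15.68 + 0.0200×34.53 + 0.3800×113.75 + 0.0700×164.90 + 0.1500×234.40 = 95.9121 per 100 000.
The Northern Region: 0.0700×5.79 + 0.3100×12.98 + 0.0200×28.82 + 0.3800×85.00 + 0.0700×126.40 + 0.1500×160.69 = 70.2588 per 100 000.
Ratio = 95.9121 ÷ 70.2588 = 1.36513.

1.365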